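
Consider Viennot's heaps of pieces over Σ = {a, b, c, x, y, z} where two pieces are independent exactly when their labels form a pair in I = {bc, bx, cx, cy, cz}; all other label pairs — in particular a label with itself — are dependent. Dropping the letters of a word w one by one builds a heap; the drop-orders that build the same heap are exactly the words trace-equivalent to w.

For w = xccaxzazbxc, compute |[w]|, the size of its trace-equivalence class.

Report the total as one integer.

#0=x has no predecessor
#1=c has no predecessor
#2=c depends on [1:c]
#3=a depends on [0:x, 2:c]
#4=x depends on [3:a]
#5=z depends on [4:x]
#6=a depends on [5:z]
#7=z depends on [6:a]
#8=b depends on [7:z]
#9=x depends on [7:z]
#10=c depends on [6:a]
sources: [0:x, 1:c]
N(rest) = Σ N(rest − s) over sources s of rest; N(one piece) = 1:
  size 1 → [8]=1  [9]=1  [10]=1
  size 2 → [8,9]=2  [8,10]=2  [9,10]=2
  size 3 → [7,8,9]=2  [8,9,10]=6
  size 4 → [7,8,9,10]=8
  size 5 → [6,7,8,9,10]=8
  size 6 → [5,6,7,8,9,10]=8
  size 7 → [4,5,6,7,8,9,10]=8
  size 8 → [3,4,5,6,7,8,9,10]=8
  size 9 → [0,3,4,5,6,7,8,9,10]=8  [2,3,4,5,6,7,8,9,10]=8
  first=0(x) contributes 8
  first=1(c) contributes 16
|[w]| = 24

24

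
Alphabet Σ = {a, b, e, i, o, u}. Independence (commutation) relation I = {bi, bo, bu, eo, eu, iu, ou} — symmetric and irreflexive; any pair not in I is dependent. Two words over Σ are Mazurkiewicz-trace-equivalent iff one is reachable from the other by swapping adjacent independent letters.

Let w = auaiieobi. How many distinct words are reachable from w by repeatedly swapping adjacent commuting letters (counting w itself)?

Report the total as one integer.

0(a) covers ∅
1(u) covers 0:a
2(a) covers 1:u
3(i) covers 2:a
4(i) covers 3:i
5(e) covers 4:i
6(o) covers 4:i
7(b) covers 5:e
8(i) covers 5:e, 6:o
floor of heap: 0:a
completions by unplaced set U, small U first (add the entries for U minus each lowest piece of U):
  |U|=1: {7}:1  {8}:1
  |U|=2: {6,8}:1  {7,8}:2
  |U|=3: {5,7,8}:2  {6,7,8}:3
  |U|=4: {5,6,7,8}:5
  |U|=5: {4,5,6,7,8}:5
  |U|=6: {3,4,5,6,7,8}:5
  |U|=7: {2,3,4,5,6,7,8}:5
  start at 0(a): 5

5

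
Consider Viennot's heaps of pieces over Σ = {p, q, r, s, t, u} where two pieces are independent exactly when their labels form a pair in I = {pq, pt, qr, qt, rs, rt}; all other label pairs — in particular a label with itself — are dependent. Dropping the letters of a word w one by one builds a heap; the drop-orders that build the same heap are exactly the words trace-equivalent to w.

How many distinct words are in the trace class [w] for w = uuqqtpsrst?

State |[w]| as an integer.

66

0(u) covers ∅
1(u) covers 0:u
2(q) covers 1:u
3(q) covers 2:q
4(t) covers 1:u
5(p) covers 1:u
6(s) covers 3:q, 4:t, 5:p
7(r) covers 5:p
8(s) covers 6:s
9(t) covers 8:s
floor of heap: 0:u
completions by unplaced set U, small U first (add the entries for U minus each lowest piece of U):
  |U|=1: {7}:1  {9}:1
  |U|=2: {7,9}:2  {8,9}:1
  |U|=3: {6,8,9}:1  {7,8,9}:3
  |U|=4: {3,6,8,9}:1  {4,6,8,9}:1  {6,7,8,9}:4
  |U|=5: {2,3,6,8,9}:1  {3,4,6,8,9}:2  {3,6,7,8,9}:5  {4,6,7,8,9}:5  {5,6,7,8,9}:4
  |U|=6: {2,3,4,6,8,9}:3  {2,3,6,7,8,9}:6  {3,4,6,7,8,9}:12  {3,5,6,7,8,9}:9  {4,5,6,7,8,9}:9
  |U|=7: {2,3,4,6,7,8,9}:21  {2,3,5,6,7,8,9}:15  {3,4,5,6,7,8,9}:30
  |U|=8: {2,3,4,5,6,7,8,9}:66
  start at 0(u): 66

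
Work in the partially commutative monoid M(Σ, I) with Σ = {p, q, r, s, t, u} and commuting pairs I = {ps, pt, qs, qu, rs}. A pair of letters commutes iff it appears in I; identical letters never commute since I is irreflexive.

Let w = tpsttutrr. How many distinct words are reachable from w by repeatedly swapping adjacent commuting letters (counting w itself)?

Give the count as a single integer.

5

piece 0:t — minimal
piece 1:p — minimal
piece 2:s rests on {0:t}
piece 3:t rests on {2:s}
piece 4:t rests on {3:t}
piece 5:u rests on {1:p, 4:t}
piece 6:t rests on {5:u}
piece 7:r rests on {6:t}
piece 8:r rests on {7:r}
minimal pieces: {0:t, 1:p}
ways to finish when only these pieces remain (= sum over removing one remaining piece with nothing left below it):
  1 left: {8}→1
  2 left: {7,8}→1
  3 left: {6,7,8}→1
  4 left: {5,6,7,8}→1
  5 left: {1,5,6,7,8}→1  {4,5,6,7,8}→1
  6 left: {1,4,5,6,7,8}→2  {3,4,5,6,7,8}→1
  7 left: {1,3,4,5,6,7,8}→3  {2,3,4,5,6,7,8}→1
  placing 0:t first → 4 extensions
  placing 1:p first → 1 extensions
total linear extensions = 5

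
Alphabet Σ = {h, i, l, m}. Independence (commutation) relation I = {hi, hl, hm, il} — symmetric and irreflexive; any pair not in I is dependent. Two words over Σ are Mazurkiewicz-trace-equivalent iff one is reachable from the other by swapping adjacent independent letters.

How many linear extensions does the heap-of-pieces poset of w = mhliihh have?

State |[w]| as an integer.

105

0(m) covers ∅
1(h) covers ∅
2(l) covers 0:m
3(i) covers 0:m
4(i) covers 3:i
5(h) covers 1:h
6(h) covers 5:h
floor of heap: 0:m, 1:h
completions by unplaced set U, small U first (add the entries for U minus each lowest piece of U):
  |U|=1: {2}:1  {4}:1  {6}:1
  |U|=2: {2,4}:2  {2,6}:2  {3,4}:1  {4,6}:2  {5,6}:1
  |U|=3: {1,5,6}:1  {2,3,4}:3  {2,4,6}:6  {2,5,6}:3  {3,4,6}:3  {4,5,6}:3
  |U|=4: {0,2,3,4}:3  {1,2,5,6}:4  {1,4,5,6}:4  {2,3,4,6}:12  {2,4,5,6}:12  {3,4,5,6}:6
  |U|=5: {0,2,3,4,6}:15  {1,2,4,5,6}:20  {1,3,4,5,6}:10  {2,3,4,5,6}:30
  start at 0(m): 60
  start at 1(h): 45
sum over floor = 105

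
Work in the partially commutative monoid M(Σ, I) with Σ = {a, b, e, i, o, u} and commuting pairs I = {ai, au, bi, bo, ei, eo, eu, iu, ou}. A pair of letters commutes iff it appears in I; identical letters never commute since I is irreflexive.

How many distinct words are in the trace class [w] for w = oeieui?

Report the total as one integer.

drop 0:o onto floor
drop 1:e onto floor
drop 2:i onto {0:o}
drop 3:e onto {1:e}
drop 4:u onto floor
drop 5:i onto {2:i}
ground layer = {0:o, 1:e, 4:u}
drop-orders for the pieces not yet dropped (sum over which currently-grounded one goes next):
  1 to go: {3} 1  {4} 1  {5} 1
  2 to go: {1,3} 1  {2,5} 1  {3,4} 2  {3,5} 2  {4,5} 2
  3 to go: {0,2,5} 1  {1,3,4} 3  {1,3,5} 3  {2,3,5} 3  {2,4,5} 3  {3,4,5} 6
  4 to go: {0,2,3,5} 4  {0,2,4,5} 4  {1,2,3,5} 6  {1,3,4,5} 12  {2,3,4,5} 12
  if 0:o drops first: 30 orders
  if 1:e drops first: 20 orders
  if 4:u drops first: 10 orders
heap linearizations: 60

60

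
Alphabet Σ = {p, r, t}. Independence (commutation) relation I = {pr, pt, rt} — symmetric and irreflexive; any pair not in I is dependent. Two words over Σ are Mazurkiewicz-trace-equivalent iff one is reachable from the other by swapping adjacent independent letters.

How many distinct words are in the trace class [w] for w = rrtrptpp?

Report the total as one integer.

560

0(r) covers ∅
1(r) covers 0:r
2(t) covers ∅
3(r) covers 1:r
4(p) covers ∅
5(t) covers 2:t
6(p) covers 4:p
7(p) covers 6:p
floor of heap: 0:r, 2:t, 4:p
completions by unplaced set U, small U first (add the entries for U minus each lowest piece of U):
  |U|=1: {3}:1  {5}:1  {7}:1
  |U|=2: {1,3}:1  {2,5}:1  {3,5}:2  {3,7}:2  {5,7}:2  {6,7}:1
  |U|=3: {0,1,3}:1  {1,3,5}:3  {1,3,7}:3  {2,3,5}:3  {2,5,7}:3  {3,5,7}:6  {3,6,7}:3  {4,6,7}:1  {5,6,7}:3
  |U|=4: {0,1,3,5}:4  {0,1,3,7}:4  {1,2,3,5}:6  {1,3,5,7}:12  {1,3,6,7}:6  {2,3,5,7}:12  {2,5,6,7}:6  {3,4,6,7}:4  {3,5,6,7}:12  {4,5,6,7}:4
  |U|=5: {0,1,2,3,5}:10  {0,1,3,5,7}:20  {0,1,3,6,7}:10  {1,2,3,5,7}:30  {1,3,4,6,7}:10  {1,3,5,6,7}:30  {2,3,5,6,7}:30  {2,4,5,6,7}:10  {3,4,5,6,7}:20
  |U|=6: {0,1,2,3,5,7}:60  {0,1,3,4,6,7}:20  {0,1,3,5,6,7}:60  {1,2,3,5,6,7}:90  {1,3,4,5,6,7}:60  {2,3,4,5,6,7}:60
  start at 0(r): 210
  start at 2(t): 140
  start at 4(p): 210
sum over floor = 560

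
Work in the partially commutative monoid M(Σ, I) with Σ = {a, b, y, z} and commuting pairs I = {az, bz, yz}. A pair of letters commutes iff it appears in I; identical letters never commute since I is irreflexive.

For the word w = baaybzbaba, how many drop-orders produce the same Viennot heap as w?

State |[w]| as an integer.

drop 0:b onto floor
drop 1:a onto {0:b}
drop 2:a onto {1:a}
drop 3:y onto {2:a}
drop 4:b onto {3:y}
drop 5:z onto floor
drop 6:b onto {4:b}
drop 7:a onto {6:b}
drop 8:b onto {7:a}
drop 9:a onto {8:b}
ground layer = {0:b, 5:z}
drop-orders for the pieces not yet dropped (sum over which currently-grounded one goes next):
  1 to go: {5} 1  {9} 1
  2 to go: {5,9} 2  {8,9} 1
  3 to go: {5,8,9} 3  {7,8,9} 1
  4 to go: {5,7,8,9} 4  {6,7,8,9} 1
  5 to go: {4,6,7,8,9} 1  {5,6,7,8,9} 5
  6 to go: {3,4,6,7,8,9} 1  {4,5,6,7,8,9} 6
  7 to go: {2,3,4,6,7,8,9} 1  {3,4,5,6,7,8,9} 7
  8 to go: {1,2,3,4,6,7,8,9} 1  {2,3,4,5,6,7,8,9} 8
  if 0:b drops first: 9 orders
  if 5:z drops first: 1 orders
heap linearizations: 10

10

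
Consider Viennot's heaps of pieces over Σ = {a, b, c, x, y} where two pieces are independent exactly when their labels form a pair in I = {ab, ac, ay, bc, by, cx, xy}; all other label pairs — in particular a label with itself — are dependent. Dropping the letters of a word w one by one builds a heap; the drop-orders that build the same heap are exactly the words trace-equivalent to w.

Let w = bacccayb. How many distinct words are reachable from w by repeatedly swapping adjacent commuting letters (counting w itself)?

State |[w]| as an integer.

piece 0:b — minimal
piece 1:a — minimal
piece 2:c — minimal
piece 3:c rests on {2:c}
piece 4:c rests on {3:c}
piece 5:a rests on {1:a}
piece 6:y rests on {4:c}
piece 7:b rests on {0:b}
minimal pieces: {0:b, 1:a, 2:c}
ways to finish when only these pieces remain (= sum over removing one remaining piece with nothing left below it):
  1 left: {5}→1  {6}→1  {7}→1
  2 left: {0,7}→1  {1,5}→1  {4,6}→1  {5,6}→2  {5,7}→2  {6,7}→2
  3 left: {0,5,7}→3  {0,6,7}→3  {1,5,6}→3  {1,5,7}→3  {3,4,6}→1  {4,5,6}→3  {4,6,7}→3  {5,6,7}→6
  4 left: {0,1,5,7}→6  {0,4,6,7}→6  {0,5,6,7}→12  {1,4,5,6}→6  {1,5,6,7}→12  {2,3,4,6}→1  {3,4,5,6}→4  {3,4,6,7}→4  {4,5,6,7}→12
  5 left: {0,1,5,6,7}→30  {0,3,4,6,7}→10  {0,4,5,6,7}→30  {1,3,4,5,6}→10  {1,4,5,6,7}→30  {2,3,4,5,6}→5  {2,3,4,6,7}→5  {3,4,5,6,7}→20
  6 left: {0,1,4,5,6,7}→90  {0,2,3,4,6,7}→15  {0,3,4,5,6,7}→60  {1,2,3,4,5,6}→15  {1,3,4,5,6,7}→60  {2,3,4,5,6,7}→30
  placing 0:b first → 105 extensions
  placing 1:a first → 105 extensions
  placing 2:c first → 210 extensions
total linear extensions = 420

420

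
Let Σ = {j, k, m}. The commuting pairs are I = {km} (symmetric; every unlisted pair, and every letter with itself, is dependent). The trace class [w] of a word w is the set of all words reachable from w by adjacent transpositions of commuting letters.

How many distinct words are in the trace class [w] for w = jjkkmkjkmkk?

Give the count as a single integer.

16

0(j) covers ∅
1(j) covers 0:j
2(k) covers 1:j
3(k) covers 2:k
4(m) covers 1:j
5(k) covers 3:k
6(j) covers 4:m, 5:k
7(k) covers 6:j
8(m) covers 6:j
9(k) covers 7:k
10(k) covers 9:k
floor of heap: 0:j
completions by unplaced set U, small U first (add the entries for U minus each lowest piece of U):
  |U|=1: {8}:1  {10}:1
  |U|=2: {8,10}:2  {9,10}:1
  |U|=3: {7,9,10}:1  {8,9,10}:3
  |U|=4: {7,8,9,10}:4
  |U|=5: {6,7,8,9,10}:4
  |U|=6: {4,6,7,8,9,10}:4  {5,6,7,8,9,10}:4
  |U|=7: {3,5,6,7,8,9,10}:4  {4,5,6,7,8,9,10}:8
  |U|=8: {2,3,5,6,7,8,9,10}:4  {3,4,5,6,7,8,9,10}:12
  |U|=9: {2,3,4,5,6,7,8,9,10}:16
  start at 0(j): 16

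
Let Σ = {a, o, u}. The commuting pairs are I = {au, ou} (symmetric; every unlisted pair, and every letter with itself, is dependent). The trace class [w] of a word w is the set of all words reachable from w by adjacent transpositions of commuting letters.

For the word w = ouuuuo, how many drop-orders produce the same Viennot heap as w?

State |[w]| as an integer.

15

#0=o has no predecessor
#1=u has no predecessor
#2=u depends on [1:u]
#3=u depends on [2:u]
#4=u depends on [3:u]
#5=o depends on [0:o]
sources: [0:o, 1:u]
N(rest) = Σ N(rest − s) over sources s of rest; N(one piece) = 1:
  size 1 → [4]=1  [5]=1
  size 2 → [0,5]=1  [3,4]=1  [4,5]=2
  size 3 → [0,4,5]=3  [2,3,4]=1  [3,4,5]=3
  size 4 → [0,3,4,5]=6  [1,2,3,4]=1  [2,3,4,5]=4
  first=0(o) contributes 5
  first=1(u) contributes 10
|[w]| = 15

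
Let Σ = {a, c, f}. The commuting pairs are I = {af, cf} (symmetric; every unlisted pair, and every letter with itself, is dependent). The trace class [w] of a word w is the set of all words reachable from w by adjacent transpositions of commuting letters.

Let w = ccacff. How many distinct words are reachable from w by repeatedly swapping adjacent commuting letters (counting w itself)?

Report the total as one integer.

15

0(c) covers ∅
1(c) covers 0:c
2(a) covers 1:c
3(c) covers 2:a
4(f) covers ∅
5(f) covers 4:f
floor of heap: 0:c, 4:f
completions by unplaced set U, small U first (add the entries for U minus each lowest piece of U):
  |U|=1: {3}:1  {5}:1
  |U|=2: {2,3}:1  {3,5}:2  {4,5}:1
  |U|=3: {1,2,3}:1  {2,3,5}:3  {3,4,5}:3
  |U|=4: {0,1,2,3}:1  {1,2,3,5}:4  {2,3,4,5}:6
  start at 0(c): 10
  start at 4(f): 5
sum over floor = 15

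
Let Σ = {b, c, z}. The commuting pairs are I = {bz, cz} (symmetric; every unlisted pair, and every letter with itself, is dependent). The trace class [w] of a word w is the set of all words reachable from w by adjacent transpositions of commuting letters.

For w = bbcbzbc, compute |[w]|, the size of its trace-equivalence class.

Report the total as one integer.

0(b) covers ∅
1(b) covers 0:b
2(c) covers 1:b
3(b) covers 2:c
4(z) covers ∅
5(b) covers 3:b
6(c) covers 5:b
floor of heap: 0:b, 4:z
completions by unplaced set U, small U first (add the entries for U minus each lowest piece of U):
  |U|=1: {4}:1  {6}:1
  |U|=2: {4,6}:2  {5,6}:1
  |U|=3: {3,5,6}:1  {4,5,6}:3
  |U|=4: {2,3,5,6}:1  {3,4,5,6}:4
  |U|=5: {1,2,3,5,6}:1  {2,3,4,5,6}:5
  start at 0(b): 6
  start at 4(z): 1
sum over floor = 7

7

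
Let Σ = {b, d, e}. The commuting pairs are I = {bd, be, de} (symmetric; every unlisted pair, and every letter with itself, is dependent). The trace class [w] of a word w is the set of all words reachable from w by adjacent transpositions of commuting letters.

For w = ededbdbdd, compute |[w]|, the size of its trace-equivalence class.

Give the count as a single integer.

0(e) covers ∅
1(d) covers ∅
2(e) covers 0:e
3(d) covers 1:d
4(b) covers ∅
5(d) covers 3:d
6(b) covers 4:b
7(d) covers 5:d
8(d) covers 7:d
floor of heap: 0:e, 1:d, 4:b
completions by unplaced set U, small U first (add the entries for U minus each lowest piece of U):
  |U|=1: {2}:1  {6}:1  {8}:1
  |U|=2: {0,2}:1  {2,6}:2  {2,8}:2  {4,6}:1  {6,8}:2  {7,8}:1
  |U|=3: {0,2,6}:3  {0,2,8}:3  {2,4,6}:3  {2,6,8}:6  {2,7,8}:3  {4,6,8}:3  {5,7,8}:1  {6,7,8}:3
  |U|=4: {0,2,4,6}:6  {0,2,6,8}:12  {0,2,7,8}:6  {2,4,6,8}:12  {2,5,7,8}:4  {2,6,7,8}:12  {3,5,7,8}:1  {4,6,7,8}:6  {5,6,7,8}:4
  |U|=5: {0,2,4,6,8}:30  {0,2,5,7,8}:10  {0,2,6,7,8}:30  {1,3,5,7,8}:1  {2,3,5,7,8}:5  {2,4,6,7,8}:30  {2,5,6,7,8}:20  {3,5,6,7,8}:5  {4,5,6,7,8}:10
  |U|=6: {0,2,3,5,7,8}:15  {0,2,4,6,7,8}:90  {0,2,5,6,7,8}:60  {1,2,3,5,7,8}:6  {1,3,5,6,7,8}:6  {2,3,5,6,7,8}:30  {2,4,5,6,7,8}:60  {3,4,5,6,7,8}:15
  |U|=7: {0,1,2,3,5,7,8}:21  {0,2,3,5,6,7,8}:105  {0,2,4,5,6,7,8}:210  {1,2,3,5,6,7,8}:42  {1,3,4,5,6,7,8}:21  {2,3,4,5,6,7,8}:105
  start at 0(e): 168
  start at 1(d): 420
  start at 4(b): 168
sum over floor = 756

756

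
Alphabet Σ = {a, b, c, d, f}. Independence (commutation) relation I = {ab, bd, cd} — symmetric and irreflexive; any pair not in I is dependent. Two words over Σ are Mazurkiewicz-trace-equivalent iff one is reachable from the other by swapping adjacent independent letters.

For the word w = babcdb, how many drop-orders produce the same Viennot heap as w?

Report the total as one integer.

0(b) covers ∅
1(a) covers ∅
2(b) covers 0:b
3(c) covers 1:a, 2:b
4(d) covers 1:a
5(b) covers 3:c
floor of heap: 0:b, 1:a
completions by unplaced set U, small U first (add the entries for U minus each lowest piece of U):
  |U|=1: {4}:1  {5}:1
  |U|=2: {3,5}:1  {4,5}:2
  |U|=3: {2,3,5}:1  {3,4,5}:3
  |U|=4: {0,2,3,5}:1  {1,3,4,5}:3  {2,3,4,5}:4
  start at 0(b): 7
  start at 1(a): 5
sum over floor = 12

12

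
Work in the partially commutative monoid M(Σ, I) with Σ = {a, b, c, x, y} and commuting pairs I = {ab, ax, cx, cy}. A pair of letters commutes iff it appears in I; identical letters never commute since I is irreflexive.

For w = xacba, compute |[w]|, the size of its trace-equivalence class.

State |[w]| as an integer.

drop 0:x onto floor
drop 1:a onto floor
drop 2:c onto {1:a}
drop 3:b onto {0:x, 2:c}
drop 4:a onto {2:c}
ground layer = {0:x, 1:a}
drop-orders for the pieces not yet dropped (sum over which currently-grounded one goes next):
  1 to go: {3} 1  {4} 1
  2 to go: {0,3} 1  {3,4} 2
  3 to go: {0,3,4} 3  {2,3,4} 2
  if 0:x drops first: 2 orders
  if 1:a drops first: 5 orders
heap linearizations: 7

7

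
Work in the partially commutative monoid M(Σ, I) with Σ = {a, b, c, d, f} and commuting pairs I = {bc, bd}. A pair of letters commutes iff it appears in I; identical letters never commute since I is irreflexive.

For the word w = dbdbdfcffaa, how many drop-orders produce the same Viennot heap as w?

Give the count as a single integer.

0(d) covers ∅
1(b) covers ∅
2(d) covers 0:d
3(b) covers 1:b
4(d) covers 2:d
5(f) covers 3:b, 4:d
6(c) covers 5:f
7(f) covers 6:c
8(f) covers 7:f
9(a) covers 8:f
10(a) covers 9:a
floor of heap: 0:d, 1:b
completions by unplaced set U, small U first (add the entries for U minus each lowest piece of U):
  |U|=1: {10}:1
  |U|=2: {9,10}:1
  |U|=3: {8,9,10}:1
  |U|=4: {7,8,9,10}:1
  |U|=5: {6,7,8,9,10}:1
  |U|=6: {5,6,7,8,9,10}:1
  |U|=7: {3,5,6,7,8,9,10}:1  {4,5,6,7,8,9,10}:1
  |U|=8: {1,3,5,6,7,8,9,10}:1  {2,4,5,6,7,8,9,10}:1  {3,4,5,6,7,8,9,10}:2
  |U|=9: {0,2,4,5,6,7,8,9,10}:1  {1,3,4,5,6,7,8,9,10}:3  {2,3,4,5,6,7,8,9,10}:3
  start at 0(d): 6
  start at 1(b): 4
sum over floor = 10

10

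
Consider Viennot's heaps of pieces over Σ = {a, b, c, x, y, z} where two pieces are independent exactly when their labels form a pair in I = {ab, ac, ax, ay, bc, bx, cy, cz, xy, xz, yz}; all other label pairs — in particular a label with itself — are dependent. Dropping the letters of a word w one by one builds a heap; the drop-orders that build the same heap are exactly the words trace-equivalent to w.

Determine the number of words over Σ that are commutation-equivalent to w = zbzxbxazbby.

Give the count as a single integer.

110

drop 0:z onto floor
drop 1:b onto {0:z}
drop 2:z onto {1:b}
drop 3:x onto floor
drop 4:b onto {2:z}
drop 5:x onto {3:x}
drop 6:a onto {2:z}
drop 7:z onto {4:b, 6:a}
drop 8:b onto {7:z}
drop 9:b onto {8:b}
drop 10:y onto {9:b}
ground layer = {0:z, 3:x}
drop-orders for the pieces not yet dropped (sum over which currently-grounded one goes next):
  1 to go: {5} 1  {10} 1
  2 to go: {3,5} 1  {5,10} 2  {9,10} 1
  3 to go: {3,5,10} 3  {5,9,10} 3  {8,9,10} 1
  4 to go: {3,5,9,10} 6  {5,8,9,10} 4  {7,8,9,10} 1
  5 to go: {3,5,8,9,10} 10  {4,7,8,9,10} 1  {5,7,8,9,10} 5  {6,7,8,9,10} 1
  6 to go: {3,5,7,8,9,10} 15  {4,5,7,8,9,10} 6  {4,6,7,8,9,10} 2  {5,6,7,8,9,10} 6
  7 to go: {2,4,6,7,8,9,10} 2  {3,4,5,7,8,9,10} 21  {3,5,6,7,8,9,10} 21  {4,5,6,7,8,9,10} 14
  8 to go: {1,2,4,6,7,8,9,10} 2  {2,4,5,6,7,8,9,10} 16  {3,4,5,6,7,8,9,10} 56
  9 to go: {0,1,2,4,6,7,8,9,10} 2  {1,2,4,5,6,7,8,9,10} 18  {2,3,4,5,6,7,8,9,10} 72
  if 0:z drops first: 90 orders
  if 3:x drops first: 20 orders
heap linearizations: 110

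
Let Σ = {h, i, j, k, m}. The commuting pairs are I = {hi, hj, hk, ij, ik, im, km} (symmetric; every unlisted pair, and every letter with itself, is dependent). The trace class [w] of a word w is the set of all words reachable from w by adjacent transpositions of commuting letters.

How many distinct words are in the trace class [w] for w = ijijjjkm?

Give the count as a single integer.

56

#0=i has no predecessor
#1=j has no predecessor
#2=i depends on [0:i]
#3=j depends on [1:j]
#4=j depends on [3:j]
#5=j depends on [4:j]
#6=k depends on [5:j]
#7=m depends on [5:j]
sources: [0:i, 1:j]
N(rest) = Σ N(rest − s) over sources s of rest; N(one piece) = 1:
  size 1 → [2]=1  [6]=1  [7]=1
  size 2 → [0,2]=1  [2,6]=2  [2,7]=2  [6,7]=2
  size 3 → [0,2,6]=3  [0,2,7]=3  [2,6,7]=6  [5,6,7]=2
  size 4 → [0,2,6,7]=12  [2,5,6,7]=8  [4,5,6,7]=2
  size 5 → [0,2,5,6,7]=20  [2,4,5,6,7]=10  [3,4,5,6,7]=2
  size 6 → [0,2,4,5,6,7]=30  [1,3,4,5,6,7]=2  [2,3,4,5,6,7]=12
  first=0(i) contributes 14
  first=1(j) contributes 42
|[w]| = 56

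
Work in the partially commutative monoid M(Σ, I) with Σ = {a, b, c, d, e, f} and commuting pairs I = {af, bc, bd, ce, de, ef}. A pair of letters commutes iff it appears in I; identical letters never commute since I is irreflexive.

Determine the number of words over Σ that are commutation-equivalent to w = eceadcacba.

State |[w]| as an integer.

6

0(e) covers ∅
1(c) covers ∅
2(e) covers 0:e
3(a) covers 1:c, 2:e
4(d) covers 3:a
5(c) covers 4:d
6(a) covers 5:c
7(c) covers 6:a
8(b) covers 6:a
9(a) covers 7:c, 8:b
floor of heap: 0:e, 1:c
completions by unplaced set U, small U first (add the entries for U minus each lowest piece of U):
  |U|=1: {9}:1
  |U|=2: {7,9}:1  {8,9}:1
  |U|=3: {7,8,9}:2
  |U|=4: {6,7,8,9}:2
  |U|=5: {5,6,7,8,9}:2
  |U|=6: {4,5,6,7,8,9}:2
  |U|=7: {3,4,5,6,7,8,9}:2
  |U|=8: {1,3,4,5,6,7,8,9}:2  {2,3,4,5,6,7,8,9}:2
  start at 0(e): 4
  start at 1(c): 2
sum over floor = 6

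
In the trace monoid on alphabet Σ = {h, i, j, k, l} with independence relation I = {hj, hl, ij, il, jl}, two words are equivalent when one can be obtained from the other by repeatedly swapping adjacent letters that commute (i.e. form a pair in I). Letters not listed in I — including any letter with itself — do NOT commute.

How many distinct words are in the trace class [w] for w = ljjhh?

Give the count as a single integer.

piece 0:l — minimal
piece 1:j — minimal
piece 2:j rests on {1:j}
piece 3:h — minimal
piece 4:h rests on {3:h}
minimal pieces: {0:l, 1:j, 3:h}
ways to finish when only these pieces remain (= sum over removing one remaining piece with nothing left below it):
  1 left: {0}→1  {2}→1  {4}→1
  2 left: {0,2}→2  {0,4}→2  {1,2}→1  {2,4}→2  {3,4}→1
  3 left: {0,1,2}→3  {0,2,4}→6  {0,3,4}→3  {1,2,4}→3  {2,3,4}→3
  placing 0:l first → 6 extensions
  placing 1:j first → 12 extensions
  placing 3:h first → 12 extensions
total linear extensions = 30

30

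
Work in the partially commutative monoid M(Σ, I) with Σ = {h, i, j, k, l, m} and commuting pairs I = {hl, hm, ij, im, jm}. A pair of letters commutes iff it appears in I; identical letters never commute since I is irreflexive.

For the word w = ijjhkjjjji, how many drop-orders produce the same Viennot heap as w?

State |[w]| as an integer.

piece 0:i — minimal
piece 1:j — minimal
piece 2:j rests on {1:j}
piece 3:h rests on {0:i, 2:j}
piece 4:k rests on {3:h}
piece 5:j rests on {4:k}
piece 6:j rests on {5:j}
piece 7:j rests on {6:j}
piece 8:j rests on {7:j}
piece 9:i rests on {4:k}
minimal pieces: {0:i, 1:j}
ways to finish when only these pieces remain (= sum over removing one remaining piece with nothing left below it):
  1 left: {8}→1  {9}→1
  2 left: {7,8}→1  {8,9}→2
  3 left: {6,7,8}→1  {7,8,9}→3
  4 left: {5,6,7,8}→1  {6,7,8,9}→4
  5 left: {5,6,7,8,9}→5
  6 left: {4,5,6,7,8,9}→5
  7 left: {3,4,5,6,7,8,9}→5
  8 left: {0,3,4,5,6,7,8,9}→5  {2,3,4,5,6,7,8,9}→5
  placing 0:i first → 5 extensions
  placing 1:j first → 10 extensions
total linear extensions = 15

15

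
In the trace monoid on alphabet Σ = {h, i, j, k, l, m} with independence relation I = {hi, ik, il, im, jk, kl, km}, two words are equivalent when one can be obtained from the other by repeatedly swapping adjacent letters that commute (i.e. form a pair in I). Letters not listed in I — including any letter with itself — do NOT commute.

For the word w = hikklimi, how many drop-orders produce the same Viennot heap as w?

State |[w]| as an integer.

336

0(h) covers ∅
1(i) covers ∅
2(k) covers 0:h
3(k) covers 2:k
4(l) covers 0:h
5(i) covers 1:i
6(m) covers 4:l
7(i) covers 5:i
floor of heap: 0:h, 1:i
completions by unplaced set U, small U first (add the entries for U minus each lowest piece of U):
  |U|=1: {3}:1  {6}:1  {7}:1
  |U|=2: {2,3}:1  {3,6}:2  {3,7}:2  {4,6}:1  {5,7}:1  {6,7}:2
  |U|=3: {1,5,7}:1  {2,3,6}:3  {2,3,7}:3  {3,4,6}:3  {3,5,7}:3  {3,6,7}:6  {4,6,7}:3  {5,6,7}:3
  |U|=4: {1,3,5,7}:4  {1,5,6,7}:4  {2,3,4,6}:6  {2,3,5,7}:6  {2,3,6,7}:12  {3,4,6,7}:12  {3,5,6,7}:12  {4,5,6,7}:6
  |U|=5: {0,2,3,4,6}:6  {1,2,3,5,7}:10  {1,3,5,6,7}:20  {1,4,5,6,7}:10  {2,3,4,6,7}:30  {2,3,5,6,7}:30  {3,4,5,6,7}:30
  |U|=6: {0,2,3,4,6,7}:36  {1,2,3,5,6,7}:60  {1,3,4,5,6,7}:60  {2,3,4,5,6,7}:90
  start at 0(h): 210
  start at 1(i): 126
sum over floor = 336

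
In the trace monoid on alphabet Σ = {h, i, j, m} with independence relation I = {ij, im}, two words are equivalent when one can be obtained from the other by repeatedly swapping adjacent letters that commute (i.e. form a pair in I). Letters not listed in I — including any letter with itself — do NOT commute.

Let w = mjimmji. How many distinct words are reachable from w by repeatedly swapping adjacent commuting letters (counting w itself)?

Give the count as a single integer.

#0=m has no predecessor
#1=j depends on [0:m]
#2=i has no predecessor
#3=m depends on [1:j]
#4=m depends on [3:m]
#5=j depends on [4:m]
#6=i depends on [2:i]
sources: [0:m, 2:i]
N(rest) = Σ N(rest − s) over sources s of rest; N(one piece) = 1:
  size 1 → [5]=1  [6]=1
  size 2 → [2,6]=1  [4,5]=1  [5,6]=2
  size 3 → [2,5,6]=3  [3,4,5]=1  [4,5,6]=3
  size 4 → [1,3,4,5]=1  [2,4,5,6]=6  [3,4,5,6]=4
  size 5 → [0,1,3,4,5]=1  [1,3,4,5,6]=5  [2,3,4,5,6]=10
  first=0(m) contributes 15
  first=2(i) contributes 6
|[w]| = 21

21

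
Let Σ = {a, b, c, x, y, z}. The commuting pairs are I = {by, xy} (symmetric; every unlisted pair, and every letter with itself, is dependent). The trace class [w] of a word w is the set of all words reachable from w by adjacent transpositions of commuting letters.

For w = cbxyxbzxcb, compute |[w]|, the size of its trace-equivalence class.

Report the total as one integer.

piece 0:c — minimal
piece 1:b rests on {0:c}
piece 2:x rests on {1:b}
piece 3:y rests on {0:c}
piece 4:x rests on {2:x}
piece 5:b rests on {4:x}
piece 6:z rests on {3:y, 5:b}
piece 7:x rests on {6:z}
piece 8:c rests on {7:x}
piece 9:b rests on {8:c}
minimal pieces: {0:c}
ways to finish when only these pieces remain (= sum over removing one remaining piece with nothing left below it):
  1 left: {9}→1
  2 left: {8,9}→1
  3 left: {7,8,9}→1
  4 left: {6,7,8,9}→1
  5 left: {3,6,7,8,9}→1  {5,6,7,8,9}→1
  6 left: {3,5,6,7,8,9}→2  {4,5,6,7,8,9}→1
  7 left: {2,4,5,6,7,8,9}→1  {3,4,5,6,7,8,9}→3
  8 left: {1,2,4,5,6,7,8,9}→1  {2,3,4,5,6,7,8,9}→4
  placing 0:c first → 5 extensions

5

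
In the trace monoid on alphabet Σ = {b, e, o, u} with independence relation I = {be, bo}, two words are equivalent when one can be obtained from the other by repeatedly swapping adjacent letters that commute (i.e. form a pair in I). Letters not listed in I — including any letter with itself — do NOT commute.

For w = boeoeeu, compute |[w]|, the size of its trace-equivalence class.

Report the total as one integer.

0(b) covers ∅
1(o) covers ∅
2(e) covers 1:o
3(o) covers 2:e
4(e) covers 3:o
5(e) covers 4:e
6(u) covers 0:b, 5:e
floor of heap: 0:b, 1:o
completions by unplaced set U, small U first (add the entries for U minus each lowest piece of U):
  |U|=1: {6}:1
  |U|=2: {0,6}:1  {5,6}:1
  |U|=3: {0,5,6}:2  {4,5,6}:1
  |U|=4: {0,4,5,6}:3  {3,4,5,6}:1
  |U|=5: {0,3,4,5,6}:4  {2,3,4,5,6}:1
  start at 0(b): 1
  start at 1(o): 5
sum over floor = 6

6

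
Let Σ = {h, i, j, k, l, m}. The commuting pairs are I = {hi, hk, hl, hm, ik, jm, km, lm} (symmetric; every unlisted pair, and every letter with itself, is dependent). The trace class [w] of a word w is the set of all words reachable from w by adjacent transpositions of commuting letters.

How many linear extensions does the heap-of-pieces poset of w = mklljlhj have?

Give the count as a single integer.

0(m) covers ∅
1(k) covers ∅
2(l) covers 1:k
3(l) covers 2:l
4(j) covers 3:l
5(l) covers 4:j
6(h) covers 4:j
7(j) covers 5:l, 6:h
floor of heap: 0:m, 1:k
completions by unplaced set U, small U first (add the entries for U minus each lowest piece of U):
  |U|=1: {0}:1  {7}:1
  |U|=2: {0,7}:2  {5,7}:1  {6,7}:1
  |U|=3: {0,5,7}:3  {0,6,7}:3  {5,6,7}:2
  |U|=4: {0,5,6,7}:8  {4,5,6,7}:2
  |U|=5: {0,4,5,6,7}:10  {3,4,5,6,7}:2
  |U|=6: {0,3,4,5,6,7}:12  {2,3,4,5,6,7}:2
  start at 0(m): 2
  start at 1(k): 14
sum over floor = 16

16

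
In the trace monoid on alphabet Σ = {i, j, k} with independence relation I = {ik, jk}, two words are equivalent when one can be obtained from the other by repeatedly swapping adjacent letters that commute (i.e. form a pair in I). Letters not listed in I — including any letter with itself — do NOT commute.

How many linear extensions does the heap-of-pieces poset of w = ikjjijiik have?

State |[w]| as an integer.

drop 0:i onto floor
drop 1:k onto floor
drop 2:j onto {0:i}
drop 3:j onto {2:j}
drop 4:i onto {3:j}
drop 5:j onto {4:i}
drop 6:i onto {5:j}
drop 7:i onto {6:i}
drop 8:k onto {1:k}
ground layer = {0:i, 1:k}
drop-orders for the pieces not yet dropped (sum over which currently-grounded one goes next):
  1 to go: {7} 1  {8} 1
  2 to go: {1,8} 1  {6,7} 1  {7,8} 2
  3 to go: {1,7,8} 3  {5,6,7} 1  {6,7,8} 3
  4 to go: {1,6,7,8} 6  {4,5,6,7} 1  {5,6,7,8} 4
  5 to go: {1,5,6,7,8} 10  {3,4,5,6,7} 1  {4,5,6,7,8} 5
  6 to go: {1,4,5,6,7,8} 15  {2,3,4,5,6,7} 1  {3,4,5,6,7,8} 6
  7 to go: {0,2,3,4,5,6,7} 1  {1,3,4,5,6,7,8} 21  {2,3,4,5,6,7,8} 7
  if 0:i drops first: 28 orders
  if 1:k drops first: 8 orders
heap linearizations: 36

36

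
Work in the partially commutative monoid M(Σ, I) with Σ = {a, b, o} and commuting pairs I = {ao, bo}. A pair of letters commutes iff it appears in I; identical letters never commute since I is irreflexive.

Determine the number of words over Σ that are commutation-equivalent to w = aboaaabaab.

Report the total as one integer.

0(a) covers ∅
1(b) covers 0:a
2(o) covers ∅
3(a) covers 1:b
4(a) covers 3:a
5(a) covers 4:a
6(b) covers 5:a
7(a) covers 6:b
8(a) covers 7:a
9(b) covers 8:a
floor of heap: 0:a, 2:o
completions by unplaced set U, small U first (add the entries for U minus each lowest piece of U):
  |U|=1: {2}:1  {9}:1
  |U|=2: {2,9}:2  {8,9}:1
  |U|=3: {2,8,9}:3  {7,8,9}:1
  |U|=4: {2,7,8,9}:4  {6,7,8,9}:1
  |U|=5: {2,6,7,8,9}:5  {5,6,7,8,9}:1
  |U|=6: {2,5,6,7,8,9}:6  {4,5,6,7,8,9}:1
  |U|=7: {2,4,5,6,7,8,9}:7  {3,4,5,6,7,8,9}:1
  |U|=8: {1,3,4,5,6,7,8,9}:1  {2,3,4,5,6,7,8,9}:8
  start at 0(a): 9
  start at 2(o): 1
sum over floor = 10

10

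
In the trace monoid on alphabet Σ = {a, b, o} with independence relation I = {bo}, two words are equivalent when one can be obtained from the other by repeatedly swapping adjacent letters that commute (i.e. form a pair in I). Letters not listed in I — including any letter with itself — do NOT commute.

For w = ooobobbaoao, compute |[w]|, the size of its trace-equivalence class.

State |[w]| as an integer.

35

#0=o has no predecessor
#1=o depends on [0:o]
#2=o depends on [1:o]
#3=b has no predecessor
#4=o depends on [2:o]
#5=b depends on [3:b]
#6=b depends on [5:b]
#7=a depends on [4:o, 6:b]
#8=o depends on [7:a]
#9=a depends on [8:o]
#10=o depends on [9:a]
sources: [0:o, 3:b]
N(rest) = Σ N(rest − s) over sources s of rest; N(one piece) = 1:
  size 1 → [10]=1
  size 2 → [9,10]=1
  size 3 → [8,9,10]=1
  size 4 → [7,8,9,10]=1
  size 5 → [4,7,8,9,10]=1  [6,7,8,9,10]=1
  size 6 → [2,4,7,8,9,10]=1  [4,6,7,8,9,10]=2  [5,6,7,8,9,10]=1
  size 7 → [1,2,4,7,8,9,10]=1  [2,4,6,7,8,9,10]=3  [3,5,6,7,8,9,10]=1  [4,5,6,7,8,9,10]=3
  size 8 → [0,1,2,4,7,8,9,10]=1  [1,2,4,6,7,8,9,10]=4  [2,4,5,6,7,8,9,10]=6  [3,4,5,6,7,8,9,10]=4
  size 9 → [0,1,2,4,6,7,8,9,10]=5  [1,2,4,5,6,7,8,9,10]=10  [2,3,4,5,6,7,8,9,10]=10
  first=0(o) contributes 20
  first=3(b) contributes 15
|[w]| = 35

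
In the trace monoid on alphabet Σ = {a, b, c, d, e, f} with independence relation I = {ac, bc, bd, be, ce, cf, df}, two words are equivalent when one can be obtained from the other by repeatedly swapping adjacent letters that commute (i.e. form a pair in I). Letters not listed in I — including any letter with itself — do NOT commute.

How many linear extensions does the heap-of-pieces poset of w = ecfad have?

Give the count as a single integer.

#0=e has no predecessor
#1=c has no predecessor
#2=f depends on [0:e]
#3=a depends on [2:f]
#4=d depends on [1:c, 3:a]
sources: [0:e, 1:c]
N(rest) = Σ N(rest − s) over sources s of rest; N(one piece) = 1:
  size 1 → [4]=1
  size 2 → [1,4]=1  [3,4]=1
  size 3 → [1,3,4]=2  [2,3,4]=1
  first=0(e) contributes 3
  first=1(c) contributes 1
|[w]| = 4

4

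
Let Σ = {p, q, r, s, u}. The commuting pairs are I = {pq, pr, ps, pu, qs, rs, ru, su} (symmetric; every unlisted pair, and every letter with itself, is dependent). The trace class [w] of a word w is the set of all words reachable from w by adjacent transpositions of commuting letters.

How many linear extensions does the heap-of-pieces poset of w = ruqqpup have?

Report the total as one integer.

42

drop 0:r onto floor
drop 1:u onto floor
drop 2:q onto {0:r, 1:u}
drop 3:q onto {2:q}
drop 4:p onto floor
drop 5:u onto {3:q}
drop 6:p onto {4:p}
ground layer = {0:r, 1:u, 4:p}
drop-orders for the pieces not yet dropped (sum over which currently-grounded one goes next):
  1 to go: {5} 1  {6} 1
  2 to go: {3,5} 1  {4,6} 1  {5,6} 2
  3 to go: {2,3,5} 1  {3,5,6} 3  {4,5,6} 3
  4 to go: {0,2,3,5} 1  {1,2,3,5} 1  {2,3,5,6} 4  {3,4,5,6} 6
  5 to go: {0,1,2,3,5} 2  {0,2,3,5,6} 5  {1,2,3,5,6} 5  {2,3,4,5,6} 10
  if 0:r drops first: 15 orders
  if 1:u drops first: 15 orders
  if 4:p drops first: 12 orders
heap linearizations: 42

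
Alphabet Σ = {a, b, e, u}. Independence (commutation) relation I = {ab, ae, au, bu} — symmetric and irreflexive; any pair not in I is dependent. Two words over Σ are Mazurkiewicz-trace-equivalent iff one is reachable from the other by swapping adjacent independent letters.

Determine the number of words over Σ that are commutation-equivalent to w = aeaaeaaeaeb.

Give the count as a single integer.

#0=a has no predecessor
#1=e has no predecessor
#2=a depends on [0:a]
#3=a depends on [2:a]
#4=e depends on [1:e]
#5=a depends on [3:a]
#6=a depends on [5:a]
#7=e depends on [4:e]
#8=a depends on [6:a]
#9=e depends on [7:e]
#10=b depends on [9:e]
sources: [0:a, 1:e]
N(rest) = Σ N(rest − s) over sources s of rest; N(one piece) = 1:
  size 1 → [8]=1  [10]=1
  size 2 → [6,8]=1  [8,10]=2  [9,10]=1
  size 3 → [5,6,8]=1  [6,8,10]=3  [7,9,10]=1  [8,9,10]=3
  size 4 → [3,5,6,8]=1  [4,7,9,10]=1  [5,6,8,10]=4  [6,8,9,10]=6  [7,8,9,10]=4
  size 5 → [1,4,7,9,10]=1  [2,3,5,6,8]=1  [3,5,6,8,10]=5  [4,7,8,9,10]=5  [5,6,8,9,10]=10  [6,7,8,9,10]=10
  size 6 → [0,2,3,5,6,8]=1  [1,4,7,8,9,10]=6  [2,3,5,6,8,10]=6  [3,5,6,8,9,10]=15  [4,6,7,8,9,10]=15  [5,6,7,8,9,10]=20
  size 7 → [0,2,3,5,6,8,10]=7  [1,4,6,7,8,9,10]=21  [2,3,5,6,8,9,10]=21  [3,5,6,7,8,9,10]=35  [4,5,6,7,8,9,10]=35
  size 8 → [0,2,3,5,6,8,9,10]=28  [1,4,5,6,7,8,9,10]=56  [2,3,5,6,7,8,9,10]=56  [3,4,5,6,7,8,9,10]=70
  size 9 → [0,2,3,5,6,7,8,9,10]=84  [1,3,4,5,6,7,8,9,10]=126  [2,3,4,5,6,7,8,9,10]=126
  first=0(a) contributes 252
  first=1(e) contributes 210
|[w]| = 462

462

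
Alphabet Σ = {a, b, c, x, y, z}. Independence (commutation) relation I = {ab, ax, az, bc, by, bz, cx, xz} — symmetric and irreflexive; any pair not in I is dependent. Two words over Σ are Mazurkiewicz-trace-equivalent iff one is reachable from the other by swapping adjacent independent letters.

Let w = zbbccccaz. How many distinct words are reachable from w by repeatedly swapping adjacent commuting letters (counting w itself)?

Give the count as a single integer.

drop 0:z onto floor
drop 1:b onto floor
drop 2:b onto {1:b}
drop 3:c onto {0:z}
drop 4:c onto {3:c}
drop 5:c onto {4:c}
drop 6:c onto {5:c}
drop 7:a onto {6:c}
drop 8:z onto {6:c}
ground layer = {0:z, 1:b}
drop-orders for the pieces not yet dropped (sum over which currently-grounded one goes next):
  1 to go: {2} 1  {7} 1  {8} 1
  2 to go: {1,2} 1  {2,7} 2  {2,8} 2  {7,8} 2
  3 to go: {1,2,7} 3  {1,2,8} 3  {2,7,8} 6  {6,7,8} 2
  4 to go: {1,2,7,8} 12  {2,6,7,8} 8  {5,6,7,8} 2
  5 to go: {1,2,6,7,8} 20  {2,5,6,7,8} 10  {4,5,6,7,8} 2
  6 to go: {1,2,5,6,7,8} 30  {2,4,5,6,7,8} 12  {3,4,5,6,7,8} 2
  7 to go: {0,3,4,5,6,7,8} 2  {1,2,4,5,6,7,8} 42  {2,3,4,5,6,7,8} 14
  if 0:z drops first: 56 orders
  if 1:b drops first: 16 orders
heap linearizations: 72

72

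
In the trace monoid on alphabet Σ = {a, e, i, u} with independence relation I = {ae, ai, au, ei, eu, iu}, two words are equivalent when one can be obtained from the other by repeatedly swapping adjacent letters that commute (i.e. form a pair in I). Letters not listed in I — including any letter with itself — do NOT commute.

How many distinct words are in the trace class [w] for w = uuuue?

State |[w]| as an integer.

0(u) covers ∅
1(u) covers 0:u
2(u) covers 1:u
3(u) covers 2:u
4(e) covers ∅
floor of heap: 0:u, 4:e
completions by unplaced set U, small U first (add the entries for U minus each lowest piece of U):
  |U|=1: {3}:1  {4}:1
  |U|=2: {2,3}:1  {3,4}:2
  |U|=3: {1,2,3}:1  {2,3,4}:3
  start at 0(u): 4
  start at 4(e): 1
sum over floor = 5

5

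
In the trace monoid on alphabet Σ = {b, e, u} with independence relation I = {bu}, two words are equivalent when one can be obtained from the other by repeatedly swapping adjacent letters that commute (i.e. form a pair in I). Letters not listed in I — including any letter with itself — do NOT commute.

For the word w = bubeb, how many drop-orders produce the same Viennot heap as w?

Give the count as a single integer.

3

0(b) covers ∅
1(u) covers ∅
2(b) covers 0:b
3(e) covers 1:u, 2:b
4(b) covers 3:e
floor of heap: 0:b, 1:u
completions by unplaced set U, small U first (add the entries for U minus each lowest piece of U):
  |U|=1: {4}:1
  |U|=2: {3,4}:1
  |U|=3: {1,3,4}:1  {2,3,4}:1
  start at 0(b): 2
  start at 1(u): 1
sum over floor = 3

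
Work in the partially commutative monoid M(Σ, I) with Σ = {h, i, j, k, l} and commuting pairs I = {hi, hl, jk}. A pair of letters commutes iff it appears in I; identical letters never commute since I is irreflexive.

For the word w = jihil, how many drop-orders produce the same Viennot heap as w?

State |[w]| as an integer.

piece 0:j — minimal
piece 1:i rests on {0:j}
piece 2:h rests on {0:j}
piece 3:i rests on {1:i}
piece 4:l rests on {3:i}
minimal pieces: {0:j}
ways to finish when only these pieces remain (= sum over removing one remaining piece with nothing left below it):
  1 left: {2}→1  {4}→1
  2 left: {2,4}→2  {3,4}→1
  3 left: {1,3,4}→1  {2,3,4}→3
  placing 0:j first → 4 extensions

4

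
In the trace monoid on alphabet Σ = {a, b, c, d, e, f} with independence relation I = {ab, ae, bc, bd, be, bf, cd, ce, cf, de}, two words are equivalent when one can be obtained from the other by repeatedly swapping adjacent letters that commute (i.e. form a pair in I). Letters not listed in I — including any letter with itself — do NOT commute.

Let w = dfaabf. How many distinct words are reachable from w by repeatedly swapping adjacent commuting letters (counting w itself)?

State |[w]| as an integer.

6

0(d) covers ∅
1(f) covers 0:d
2(a) covers 1:f
3(a) covers 2:a
4(b) covers ∅
5(f) covers 3:a
floor of heap: 0:d, 4:b
completions by unplaced set U, small U first (add the entries for U minus each lowest piece of U):
  |U|=1: {4}:1  {5}:1
  |U|=2: {3,5}:1  {4,5}:2
  |U|=3: {2,3,5}:1  {3,4,5}:3
  |U|=4: {1,2,3,5}:1  {2,3,4,5}:4
  start at 0(d): 5
  start at 4(b): 1
sum over floor = 6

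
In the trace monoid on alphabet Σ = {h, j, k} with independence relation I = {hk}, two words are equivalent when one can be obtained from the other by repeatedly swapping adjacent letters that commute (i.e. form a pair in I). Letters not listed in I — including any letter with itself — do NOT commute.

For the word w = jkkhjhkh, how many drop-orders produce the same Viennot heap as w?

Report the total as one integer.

9

#0=j has no predecessor
#1=k depends on [0:j]
#2=k depends on [1:k]
#3=h depends on [0:j]
#4=j depends on [2:k, 3:h]
#5=h depends on [4:j]
#6=k depends on [4:j]
#7=h depends on [5:h]
sources: [0:j]
N(rest) = Σ N(rest − s) over sources s of rest; N(one piece) = 1:
  size 1 → [6]=1  [7]=1
  size 2 → [5,7]=1  [6,7]=2
  size 3 → [5,6,7]=3
  size 4 → [4,5,6,7]=3
  size 5 → [2,4,5,6,7]=3  [3,4,5,6,7]=3
  size 6 → [1,2,4,5,6,7]=3  [2,3,4,5,6,7]=6
  first=0(j) contributes 9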